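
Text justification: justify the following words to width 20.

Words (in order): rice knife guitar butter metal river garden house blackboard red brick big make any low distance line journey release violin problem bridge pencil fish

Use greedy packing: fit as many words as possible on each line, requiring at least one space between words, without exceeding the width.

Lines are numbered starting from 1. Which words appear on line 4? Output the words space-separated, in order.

Answer: blackboard red brick

Derivation:
Line 1: ['rice', 'knife', 'guitar'] (min_width=17, slack=3)
Line 2: ['butter', 'metal', 'river'] (min_width=18, slack=2)
Line 3: ['garden', 'house'] (min_width=12, slack=8)
Line 4: ['blackboard', 'red', 'brick'] (min_width=20, slack=0)
Line 5: ['big', 'make', 'any', 'low'] (min_width=16, slack=4)
Line 6: ['distance', 'line'] (min_width=13, slack=7)
Line 7: ['journey', 'release'] (min_width=15, slack=5)
Line 8: ['violin', 'problem'] (min_width=14, slack=6)
Line 9: ['bridge', 'pencil', 'fish'] (min_width=18, slack=2)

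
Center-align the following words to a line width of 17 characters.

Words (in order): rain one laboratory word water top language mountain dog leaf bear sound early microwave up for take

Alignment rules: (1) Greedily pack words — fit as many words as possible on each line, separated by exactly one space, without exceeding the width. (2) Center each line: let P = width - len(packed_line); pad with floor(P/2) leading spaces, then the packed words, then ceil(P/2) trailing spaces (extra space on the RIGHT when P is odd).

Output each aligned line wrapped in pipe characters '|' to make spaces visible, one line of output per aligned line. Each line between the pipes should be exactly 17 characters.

Line 1: ['rain', 'one'] (min_width=8, slack=9)
Line 2: ['laboratory', 'word'] (min_width=15, slack=2)
Line 3: ['water', 'top'] (min_width=9, slack=8)
Line 4: ['language', 'mountain'] (min_width=17, slack=0)
Line 5: ['dog', 'leaf', 'bear'] (min_width=13, slack=4)
Line 6: ['sound', 'early'] (min_width=11, slack=6)
Line 7: ['microwave', 'up', 'for'] (min_width=16, slack=1)
Line 8: ['take'] (min_width=4, slack=13)

Answer: |    rain one     |
| laboratory word |
|    water top    |
|language mountain|
|  dog leaf bear  |
|   sound early   |
|microwave up for |
|      take       |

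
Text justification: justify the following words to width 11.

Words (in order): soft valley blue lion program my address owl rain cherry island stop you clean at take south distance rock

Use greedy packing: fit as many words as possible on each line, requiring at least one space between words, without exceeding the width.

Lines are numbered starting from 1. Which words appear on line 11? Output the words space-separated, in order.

Answer: rock

Derivation:
Line 1: ['soft', 'valley'] (min_width=11, slack=0)
Line 2: ['blue', 'lion'] (min_width=9, slack=2)
Line 3: ['program', 'my'] (min_width=10, slack=1)
Line 4: ['address', 'owl'] (min_width=11, slack=0)
Line 5: ['rain', 'cherry'] (min_width=11, slack=0)
Line 6: ['island', 'stop'] (min_width=11, slack=0)
Line 7: ['you', 'clean'] (min_width=9, slack=2)
Line 8: ['at', 'take'] (min_width=7, slack=4)
Line 9: ['south'] (min_width=5, slack=6)
Line 10: ['distance'] (min_width=8, slack=3)
Line 11: ['rock'] (min_width=4, slack=7)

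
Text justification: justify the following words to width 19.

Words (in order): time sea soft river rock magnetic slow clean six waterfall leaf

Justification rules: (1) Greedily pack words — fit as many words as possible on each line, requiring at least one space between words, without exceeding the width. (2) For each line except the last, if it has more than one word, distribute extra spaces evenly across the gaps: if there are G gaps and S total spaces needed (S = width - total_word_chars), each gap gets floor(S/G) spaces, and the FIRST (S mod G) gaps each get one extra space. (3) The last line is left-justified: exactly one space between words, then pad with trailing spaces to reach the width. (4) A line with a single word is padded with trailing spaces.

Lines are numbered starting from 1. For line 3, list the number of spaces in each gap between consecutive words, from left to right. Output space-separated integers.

Answer: 1 1

Derivation:
Line 1: ['time', 'sea', 'soft', 'river'] (min_width=19, slack=0)
Line 2: ['rock', 'magnetic', 'slow'] (min_width=18, slack=1)
Line 3: ['clean', 'six', 'waterfall'] (min_width=19, slack=0)
Line 4: ['leaf'] (min_width=4, slack=15)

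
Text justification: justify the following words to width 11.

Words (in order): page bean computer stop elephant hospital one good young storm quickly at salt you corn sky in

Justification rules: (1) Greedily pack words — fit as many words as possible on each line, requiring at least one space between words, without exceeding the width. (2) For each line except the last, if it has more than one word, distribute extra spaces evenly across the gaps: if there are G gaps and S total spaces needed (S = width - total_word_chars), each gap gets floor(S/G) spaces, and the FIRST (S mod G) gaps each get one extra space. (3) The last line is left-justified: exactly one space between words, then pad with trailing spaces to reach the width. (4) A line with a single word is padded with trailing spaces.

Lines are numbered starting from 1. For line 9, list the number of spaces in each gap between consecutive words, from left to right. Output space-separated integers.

Line 1: ['page', 'bean'] (min_width=9, slack=2)
Line 2: ['computer'] (min_width=8, slack=3)
Line 3: ['stop'] (min_width=4, slack=7)
Line 4: ['elephant'] (min_width=8, slack=3)
Line 5: ['hospital'] (min_width=8, slack=3)
Line 6: ['one', 'good'] (min_width=8, slack=3)
Line 7: ['young', 'storm'] (min_width=11, slack=0)
Line 8: ['quickly', 'at'] (min_width=10, slack=1)
Line 9: ['salt', 'you'] (min_width=8, slack=3)
Line 10: ['corn', 'sky', 'in'] (min_width=11, slack=0)

Answer: 4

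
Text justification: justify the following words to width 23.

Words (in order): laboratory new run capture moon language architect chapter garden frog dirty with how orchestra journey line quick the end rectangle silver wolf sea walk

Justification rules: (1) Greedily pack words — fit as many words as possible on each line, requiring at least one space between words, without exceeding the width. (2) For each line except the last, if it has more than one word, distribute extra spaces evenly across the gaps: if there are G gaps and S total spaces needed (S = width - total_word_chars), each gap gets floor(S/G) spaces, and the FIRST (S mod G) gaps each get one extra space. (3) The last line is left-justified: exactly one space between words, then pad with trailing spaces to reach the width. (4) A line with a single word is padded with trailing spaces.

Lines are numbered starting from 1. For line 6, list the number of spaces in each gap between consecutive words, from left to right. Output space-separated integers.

Line 1: ['laboratory', 'new', 'run'] (min_width=18, slack=5)
Line 2: ['capture', 'moon', 'language'] (min_width=21, slack=2)
Line 3: ['architect', 'chapter'] (min_width=17, slack=6)
Line 4: ['garden', 'frog', 'dirty', 'with'] (min_width=22, slack=1)
Line 5: ['how', 'orchestra', 'journey'] (min_width=21, slack=2)
Line 6: ['line', 'quick', 'the', 'end'] (min_width=18, slack=5)
Line 7: ['rectangle', 'silver', 'wolf'] (min_width=21, slack=2)
Line 8: ['sea', 'walk'] (min_width=8, slack=15)

Answer: 3 3 2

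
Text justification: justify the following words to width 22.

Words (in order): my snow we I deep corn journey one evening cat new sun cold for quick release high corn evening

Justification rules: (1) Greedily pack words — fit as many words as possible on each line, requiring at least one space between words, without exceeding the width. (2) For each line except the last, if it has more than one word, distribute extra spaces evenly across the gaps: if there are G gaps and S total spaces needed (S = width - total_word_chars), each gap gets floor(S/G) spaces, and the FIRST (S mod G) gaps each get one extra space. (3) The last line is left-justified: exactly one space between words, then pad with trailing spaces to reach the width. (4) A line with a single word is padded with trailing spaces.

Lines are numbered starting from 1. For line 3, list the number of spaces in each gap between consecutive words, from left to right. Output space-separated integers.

Line 1: ['my', 'snow', 'we', 'I', 'deep', 'corn'] (min_width=22, slack=0)
Line 2: ['journey', 'one', 'evening'] (min_width=19, slack=3)
Line 3: ['cat', 'new', 'sun', 'cold', 'for'] (min_width=20, slack=2)
Line 4: ['quick', 'release', 'high'] (min_width=18, slack=4)
Line 5: ['corn', 'evening'] (min_width=12, slack=10)

Answer: 2 2 1 1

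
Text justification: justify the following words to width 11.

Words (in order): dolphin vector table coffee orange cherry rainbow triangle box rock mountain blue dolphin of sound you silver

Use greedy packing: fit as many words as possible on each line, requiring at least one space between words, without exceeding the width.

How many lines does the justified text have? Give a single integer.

Answer: 14

Derivation:
Line 1: ['dolphin'] (min_width=7, slack=4)
Line 2: ['vector'] (min_width=6, slack=5)
Line 3: ['table'] (min_width=5, slack=6)
Line 4: ['coffee'] (min_width=6, slack=5)
Line 5: ['orange'] (min_width=6, slack=5)
Line 6: ['cherry'] (min_width=6, slack=5)
Line 7: ['rainbow'] (min_width=7, slack=4)
Line 8: ['triangle'] (min_width=8, slack=3)
Line 9: ['box', 'rock'] (min_width=8, slack=3)
Line 10: ['mountain'] (min_width=8, slack=3)
Line 11: ['blue'] (min_width=4, slack=7)
Line 12: ['dolphin', 'of'] (min_width=10, slack=1)
Line 13: ['sound', 'you'] (min_width=9, slack=2)
Line 14: ['silver'] (min_width=6, slack=5)
Total lines: 14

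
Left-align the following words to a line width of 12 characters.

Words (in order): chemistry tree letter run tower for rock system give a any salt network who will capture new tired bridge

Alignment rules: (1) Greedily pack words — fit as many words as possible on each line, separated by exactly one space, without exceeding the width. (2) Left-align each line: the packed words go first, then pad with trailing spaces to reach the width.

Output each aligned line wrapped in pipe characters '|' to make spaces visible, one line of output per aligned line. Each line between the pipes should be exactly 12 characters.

Answer: |chemistry   |
|tree letter |
|run tower   |
|for rock    |
|system give |
|a any salt  |
|network who |
|will capture|
|new tired   |
|bridge      |

Derivation:
Line 1: ['chemistry'] (min_width=9, slack=3)
Line 2: ['tree', 'letter'] (min_width=11, slack=1)
Line 3: ['run', 'tower'] (min_width=9, slack=3)
Line 4: ['for', 'rock'] (min_width=8, slack=4)
Line 5: ['system', 'give'] (min_width=11, slack=1)
Line 6: ['a', 'any', 'salt'] (min_width=10, slack=2)
Line 7: ['network', 'who'] (min_width=11, slack=1)
Line 8: ['will', 'capture'] (min_width=12, slack=0)
Line 9: ['new', 'tired'] (min_width=9, slack=3)
Line 10: ['bridge'] (min_width=6, slack=6)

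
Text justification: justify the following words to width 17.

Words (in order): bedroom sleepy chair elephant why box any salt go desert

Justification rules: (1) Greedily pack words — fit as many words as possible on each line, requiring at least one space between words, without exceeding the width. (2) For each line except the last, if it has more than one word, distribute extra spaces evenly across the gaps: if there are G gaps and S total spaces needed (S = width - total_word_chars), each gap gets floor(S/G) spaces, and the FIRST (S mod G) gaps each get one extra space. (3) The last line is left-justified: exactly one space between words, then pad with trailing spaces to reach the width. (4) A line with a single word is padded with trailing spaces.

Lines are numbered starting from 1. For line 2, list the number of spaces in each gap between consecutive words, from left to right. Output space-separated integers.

Answer: 4

Derivation:
Line 1: ['bedroom', 'sleepy'] (min_width=14, slack=3)
Line 2: ['chair', 'elephant'] (min_width=14, slack=3)
Line 3: ['why', 'box', 'any', 'salt'] (min_width=16, slack=1)
Line 4: ['go', 'desert'] (min_width=9, slack=8)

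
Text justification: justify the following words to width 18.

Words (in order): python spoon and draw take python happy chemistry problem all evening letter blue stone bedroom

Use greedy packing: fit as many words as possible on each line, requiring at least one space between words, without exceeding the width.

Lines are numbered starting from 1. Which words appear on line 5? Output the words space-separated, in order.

Line 1: ['python', 'spoon', 'and'] (min_width=16, slack=2)
Line 2: ['draw', 'take', 'python'] (min_width=16, slack=2)
Line 3: ['happy', 'chemistry'] (min_width=15, slack=3)
Line 4: ['problem', 'all'] (min_width=11, slack=7)
Line 5: ['evening', 'letter'] (min_width=14, slack=4)
Line 6: ['blue', 'stone', 'bedroom'] (min_width=18, slack=0)

Answer: evening letter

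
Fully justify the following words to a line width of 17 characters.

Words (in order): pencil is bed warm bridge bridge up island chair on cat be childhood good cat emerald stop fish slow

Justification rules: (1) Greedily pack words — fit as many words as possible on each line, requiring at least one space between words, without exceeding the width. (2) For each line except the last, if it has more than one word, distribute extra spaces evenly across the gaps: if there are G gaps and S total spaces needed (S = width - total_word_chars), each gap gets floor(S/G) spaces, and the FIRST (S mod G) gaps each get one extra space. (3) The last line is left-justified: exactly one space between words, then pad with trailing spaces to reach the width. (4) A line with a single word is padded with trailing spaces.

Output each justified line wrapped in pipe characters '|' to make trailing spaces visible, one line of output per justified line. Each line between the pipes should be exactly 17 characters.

Answer: |pencil   is   bed|
|warm       bridge|
|bridge  up island|
|chair  on  cat be|
|childhood    good|
|cat  emerald stop|
|fish slow        |

Derivation:
Line 1: ['pencil', 'is', 'bed'] (min_width=13, slack=4)
Line 2: ['warm', 'bridge'] (min_width=11, slack=6)
Line 3: ['bridge', 'up', 'island'] (min_width=16, slack=1)
Line 4: ['chair', 'on', 'cat', 'be'] (min_width=15, slack=2)
Line 5: ['childhood', 'good'] (min_width=14, slack=3)
Line 6: ['cat', 'emerald', 'stop'] (min_width=16, slack=1)
Line 7: ['fish', 'slow'] (min_width=9, slack=8)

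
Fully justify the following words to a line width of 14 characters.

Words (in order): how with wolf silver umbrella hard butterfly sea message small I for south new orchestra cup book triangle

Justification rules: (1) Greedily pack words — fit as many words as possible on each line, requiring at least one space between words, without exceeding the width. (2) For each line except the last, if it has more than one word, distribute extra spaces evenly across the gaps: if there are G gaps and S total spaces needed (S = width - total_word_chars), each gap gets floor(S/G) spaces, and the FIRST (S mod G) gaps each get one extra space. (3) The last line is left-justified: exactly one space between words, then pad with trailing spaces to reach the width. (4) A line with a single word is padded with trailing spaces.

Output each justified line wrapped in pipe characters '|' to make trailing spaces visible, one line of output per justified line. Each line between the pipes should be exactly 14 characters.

Line 1: ['how', 'with', 'wolf'] (min_width=13, slack=1)
Line 2: ['silver'] (min_width=6, slack=8)
Line 3: ['umbrella', 'hard'] (min_width=13, slack=1)
Line 4: ['butterfly', 'sea'] (min_width=13, slack=1)
Line 5: ['message', 'small'] (min_width=13, slack=1)
Line 6: ['I', 'for', 'south'] (min_width=11, slack=3)
Line 7: ['new', 'orchestra'] (min_width=13, slack=1)
Line 8: ['cup', 'book'] (min_width=8, slack=6)
Line 9: ['triangle'] (min_width=8, slack=6)

Answer: |how  with wolf|
|silver        |
|umbrella  hard|
|butterfly  sea|
|message  small|
|I   for  south|
|new  orchestra|
|cup       book|
|triangle      |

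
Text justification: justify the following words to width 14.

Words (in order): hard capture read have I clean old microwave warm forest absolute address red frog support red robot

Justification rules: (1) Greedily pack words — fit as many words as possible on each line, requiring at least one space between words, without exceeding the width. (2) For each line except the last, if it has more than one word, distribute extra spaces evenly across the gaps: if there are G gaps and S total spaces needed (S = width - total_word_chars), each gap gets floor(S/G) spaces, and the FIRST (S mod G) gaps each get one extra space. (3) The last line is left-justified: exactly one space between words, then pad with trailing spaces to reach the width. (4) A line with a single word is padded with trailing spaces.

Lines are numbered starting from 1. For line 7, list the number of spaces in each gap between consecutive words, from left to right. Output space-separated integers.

Answer: 4

Derivation:
Line 1: ['hard', 'capture'] (min_width=12, slack=2)
Line 2: ['read', 'have', 'I'] (min_width=11, slack=3)
Line 3: ['clean', 'old'] (min_width=9, slack=5)
Line 4: ['microwave', 'warm'] (min_width=14, slack=0)
Line 5: ['forest'] (min_width=6, slack=8)
Line 6: ['absolute'] (min_width=8, slack=6)
Line 7: ['address', 'red'] (min_width=11, slack=3)
Line 8: ['frog', 'support'] (min_width=12, slack=2)
Line 9: ['red', 'robot'] (min_width=9, slack=5)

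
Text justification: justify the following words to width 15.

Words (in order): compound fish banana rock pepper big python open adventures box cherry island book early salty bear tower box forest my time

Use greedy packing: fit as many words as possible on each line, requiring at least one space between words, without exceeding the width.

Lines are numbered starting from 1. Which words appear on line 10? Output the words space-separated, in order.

Line 1: ['compound', 'fish'] (min_width=13, slack=2)
Line 2: ['banana', 'rock'] (min_width=11, slack=4)
Line 3: ['pepper', 'big'] (min_width=10, slack=5)
Line 4: ['python', 'open'] (min_width=11, slack=4)
Line 5: ['adventures', 'box'] (min_width=14, slack=1)
Line 6: ['cherry', 'island'] (min_width=13, slack=2)
Line 7: ['book', 'early'] (min_width=10, slack=5)
Line 8: ['salty', 'bear'] (min_width=10, slack=5)
Line 9: ['tower', 'box'] (min_width=9, slack=6)
Line 10: ['forest', 'my', 'time'] (min_width=14, slack=1)

Answer: forest my time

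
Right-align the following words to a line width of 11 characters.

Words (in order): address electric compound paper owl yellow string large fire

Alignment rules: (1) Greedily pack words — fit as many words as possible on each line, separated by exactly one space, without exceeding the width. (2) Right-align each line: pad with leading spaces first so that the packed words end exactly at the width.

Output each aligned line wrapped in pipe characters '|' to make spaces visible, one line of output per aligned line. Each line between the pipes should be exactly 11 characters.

Line 1: ['address'] (min_width=7, slack=4)
Line 2: ['electric'] (min_width=8, slack=3)
Line 3: ['compound'] (min_width=8, slack=3)
Line 4: ['paper', 'owl'] (min_width=9, slack=2)
Line 5: ['yellow'] (min_width=6, slack=5)
Line 6: ['string'] (min_width=6, slack=5)
Line 7: ['large', 'fire'] (min_width=10, slack=1)

Answer: |    address|
|   electric|
|   compound|
|  paper owl|
|     yellow|
|     string|
| large fire|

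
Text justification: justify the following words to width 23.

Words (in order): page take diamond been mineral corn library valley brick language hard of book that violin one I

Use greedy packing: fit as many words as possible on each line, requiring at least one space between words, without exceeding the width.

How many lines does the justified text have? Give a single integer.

Answer: 5

Derivation:
Line 1: ['page', 'take', 'diamond', 'been'] (min_width=22, slack=1)
Line 2: ['mineral', 'corn', 'library'] (min_width=20, slack=3)
Line 3: ['valley', 'brick', 'language'] (min_width=21, slack=2)
Line 4: ['hard', 'of', 'book', 'that'] (min_width=17, slack=6)
Line 5: ['violin', 'one', 'I'] (min_width=12, slack=11)
Total lines: 5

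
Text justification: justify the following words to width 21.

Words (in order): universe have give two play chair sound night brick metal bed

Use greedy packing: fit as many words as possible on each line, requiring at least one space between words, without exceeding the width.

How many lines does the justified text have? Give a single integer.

Line 1: ['universe', 'have', 'give'] (min_width=18, slack=3)
Line 2: ['two', 'play', 'chair', 'sound'] (min_width=20, slack=1)
Line 3: ['night', 'brick', 'metal', 'bed'] (min_width=21, slack=0)
Total lines: 3

Answer: 3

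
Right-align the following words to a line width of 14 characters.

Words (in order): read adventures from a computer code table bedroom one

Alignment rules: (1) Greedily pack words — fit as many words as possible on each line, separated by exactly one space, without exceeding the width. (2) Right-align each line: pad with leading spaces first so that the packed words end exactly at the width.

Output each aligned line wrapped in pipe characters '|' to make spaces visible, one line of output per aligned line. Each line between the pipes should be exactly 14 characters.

Line 1: ['read'] (min_width=4, slack=10)
Line 2: ['adventures'] (min_width=10, slack=4)
Line 3: ['from', 'a'] (min_width=6, slack=8)
Line 4: ['computer', 'code'] (min_width=13, slack=1)
Line 5: ['table', 'bedroom'] (min_width=13, slack=1)
Line 6: ['one'] (min_width=3, slack=11)

Answer: |          read|
|    adventures|
|        from a|
| computer code|
| table bedroom|
|           one|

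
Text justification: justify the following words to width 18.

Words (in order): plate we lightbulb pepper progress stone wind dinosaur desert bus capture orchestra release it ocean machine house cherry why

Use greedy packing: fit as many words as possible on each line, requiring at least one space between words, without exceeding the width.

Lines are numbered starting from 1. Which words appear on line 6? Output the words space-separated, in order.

Line 1: ['plate', 'we', 'lightbulb'] (min_width=18, slack=0)
Line 2: ['pepper', 'progress'] (min_width=15, slack=3)
Line 3: ['stone', 'wind'] (min_width=10, slack=8)
Line 4: ['dinosaur', 'desert'] (min_width=15, slack=3)
Line 5: ['bus', 'capture'] (min_width=11, slack=7)
Line 6: ['orchestra', 'release'] (min_width=17, slack=1)
Line 7: ['it', 'ocean', 'machine'] (min_width=16, slack=2)
Line 8: ['house', 'cherry', 'why'] (min_width=16, slack=2)

Answer: orchestra release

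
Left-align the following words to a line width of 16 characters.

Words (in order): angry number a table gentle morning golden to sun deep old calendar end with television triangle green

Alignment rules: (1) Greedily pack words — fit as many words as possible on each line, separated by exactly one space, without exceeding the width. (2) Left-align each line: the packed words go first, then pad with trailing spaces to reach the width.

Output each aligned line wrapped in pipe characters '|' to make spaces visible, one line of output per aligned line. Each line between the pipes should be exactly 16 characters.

Line 1: ['angry', 'number', 'a'] (min_width=14, slack=2)
Line 2: ['table', 'gentle'] (min_width=12, slack=4)
Line 3: ['morning', 'golden'] (min_width=14, slack=2)
Line 4: ['to', 'sun', 'deep', 'old'] (min_width=15, slack=1)
Line 5: ['calendar', 'end'] (min_width=12, slack=4)
Line 6: ['with', 'television'] (min_width=15, slack=1)
Line 7: ['triangle', 'green'] (min_width=14, slack=2)

Answer: |angry number a  |
|table gentle    |
|morning golden  |
|to sun deep old |
|calendar end    |
|with television |
|triangle green  |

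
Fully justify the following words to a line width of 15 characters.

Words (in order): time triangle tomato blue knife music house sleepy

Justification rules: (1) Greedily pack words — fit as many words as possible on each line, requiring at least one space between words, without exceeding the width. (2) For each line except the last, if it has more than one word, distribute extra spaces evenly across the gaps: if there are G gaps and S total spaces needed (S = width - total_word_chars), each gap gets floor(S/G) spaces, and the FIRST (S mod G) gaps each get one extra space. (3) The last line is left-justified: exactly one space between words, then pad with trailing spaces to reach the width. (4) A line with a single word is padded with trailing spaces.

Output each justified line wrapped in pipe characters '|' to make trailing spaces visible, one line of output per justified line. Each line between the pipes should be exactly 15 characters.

Line 1: ['time', 'triangle'] (min_width=13, slack=2)
Line 2: ['tomato', 'blue'] (min_width=11, slack=4)
Line 3: ['knife', 'music'] (min_width=11, slack=4)
Line 4: ['house', 'sleepy'] (min_width=12, slack=3)

Answer: |time   triangle|
|tomato     blue|
|knife     music|
|house sleepy   |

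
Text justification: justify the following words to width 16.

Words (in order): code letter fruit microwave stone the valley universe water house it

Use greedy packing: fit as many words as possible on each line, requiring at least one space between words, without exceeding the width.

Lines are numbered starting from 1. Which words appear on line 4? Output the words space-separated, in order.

Line 1: ['code', 'letter'] (min_width=11, slack=5)
Line 2: ['fruit', 'microwave'] (min_width=15, slack=1)
Line 3: ['stone', 'the', 'valley'] (min_width=16, slack=0)
Line 4: ['universe', 'water'] (min_width=14, slack=2)
Line 5: ['house', 'it'] (min_width=8, slack=8)

Answer: universe water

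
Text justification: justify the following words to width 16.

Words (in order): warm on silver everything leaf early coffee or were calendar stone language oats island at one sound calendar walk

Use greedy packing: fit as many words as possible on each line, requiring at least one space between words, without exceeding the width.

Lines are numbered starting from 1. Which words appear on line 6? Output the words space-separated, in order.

Line 1: ['warm', 'on', 'silver'] (min_width=14, slack=2)
Line 2: ['everything', 'leaf'] (min_width=15, slack=1)
Line 3: ['early', 'coffee', 'or'] (min_width=15, slack=1)
Line 4: ['were', 'calendar'] (min_width=13, slack=3)
Line 5: ['stone', 'language'] (min_width=14, slack=2)
Line 6: ['oats', 'island', 'at'] (min_width=14, slack=2)
Line 7: ['one', 'sound'] (min_width=9, slack=7)
Line 8: ['calendar', 'walk'] (min_width=13, slack=3)

Answer: oats island at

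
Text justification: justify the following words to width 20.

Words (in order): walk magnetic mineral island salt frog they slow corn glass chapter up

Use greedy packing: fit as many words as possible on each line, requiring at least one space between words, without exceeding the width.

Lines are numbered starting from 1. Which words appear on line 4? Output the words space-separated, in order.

Line 1: ['walk', 'magnetic'] (min_width=13, slack=7)
Line 2: ['mineral', 'island', 'salt'] (min_width=19, slack=1)
Line 3: ['frog', 'they', 'slow', 'corn'] (min_width=19, slack=1)
Line 4: ['glass', 'chapter', 'up'] (min_width=16, slack=4)

Answer: glass chapter up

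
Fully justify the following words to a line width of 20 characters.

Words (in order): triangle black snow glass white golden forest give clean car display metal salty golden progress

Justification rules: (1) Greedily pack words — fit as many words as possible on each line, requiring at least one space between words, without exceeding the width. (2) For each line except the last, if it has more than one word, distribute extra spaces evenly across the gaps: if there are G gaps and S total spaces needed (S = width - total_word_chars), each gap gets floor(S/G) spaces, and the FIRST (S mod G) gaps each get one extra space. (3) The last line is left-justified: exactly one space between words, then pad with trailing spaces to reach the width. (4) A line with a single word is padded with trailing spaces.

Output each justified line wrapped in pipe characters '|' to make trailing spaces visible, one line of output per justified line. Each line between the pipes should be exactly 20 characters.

Answer: |triangle  black snow|
|glass  white  golden|
|forest   give  clean|
|car   display  metal|
|salty         golden|
|progress            |

Derivation:
Line 1: ['triangle', 'black', 'snow'] (min_width=19, slack=1)
Line 2: ['glass', 'white', 'golden'] (min_width=18, slack=2)
Line 3: ['forest', 'give', 'clean'] (min_width=17, slack=3)
Line 4: ['car', 'display', 'metal'] (min_width=17, slack=3)
Line 5: ['salty', 'golden'] (min_width=12, slack=8)
Line 6: ['progress'] (min_width=8, slack=12)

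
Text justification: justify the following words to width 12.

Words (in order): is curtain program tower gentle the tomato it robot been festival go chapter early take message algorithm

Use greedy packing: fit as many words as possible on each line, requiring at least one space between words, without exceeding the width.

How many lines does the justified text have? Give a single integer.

Line 1: ['is', 'curtain'] (min_width=10, slack=2)
Line 2: ['program'] (min_width=7, slack=5)
Line 3: ['tower', 'gentle'] (min_width=12, slack=0)
Line 4: ['the', 'tomato'] (min_width=10, slack=2)
Line 5: ['it', 'robot'] (min_width=8, slack=4)
Line 6: ['been'] (min_width=4, slack=8)
Line 7: ['festival', 'go'] (min_width=11, slack=1)
Line 8: ['chapter'] (min_width=7, slack=5)
Line 9: ['early', 'take'] (min_width=10, slack=2)
Line 10: ['message'] (min_width=7, slack=5)
Line 11: ['algorithm'] (min_width=9, slack=3)
Total lines: 11

Answer: 11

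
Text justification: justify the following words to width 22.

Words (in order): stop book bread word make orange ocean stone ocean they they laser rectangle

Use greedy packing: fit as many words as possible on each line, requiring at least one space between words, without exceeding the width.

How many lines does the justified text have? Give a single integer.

Answer: 4

Derivation:
Line 1: ['stop', 'book', 'bread', 'word'] (min_width=20, slack=2)
Line 2: ['make', 'orange', 'ocean'] (min_width=17, slack=5)
Line 3: ['stone', 'ocean', 'they', 'they'] (min_width=21, slack=1)
Line 4: ['laser', 'rectangle'] (min_width=15, slack=7)
Total lines: 4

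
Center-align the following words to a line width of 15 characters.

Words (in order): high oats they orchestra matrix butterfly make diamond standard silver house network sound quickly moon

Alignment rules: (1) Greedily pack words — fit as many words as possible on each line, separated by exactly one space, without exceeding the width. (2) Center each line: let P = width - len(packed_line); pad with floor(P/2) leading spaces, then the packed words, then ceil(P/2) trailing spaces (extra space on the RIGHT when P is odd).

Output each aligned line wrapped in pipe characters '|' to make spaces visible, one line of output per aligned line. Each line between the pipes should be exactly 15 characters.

Answer: |high oats they |
|   orchestra   |
|    matrix     |
|butterfly make |
|    diamond    |
|standard silver|
| house network |
| sound quickly |
|     moon      |

Derivation:
Line 1: ['high', 'oats', 'they'] (min_width=14, slack=1)
Line 2: ['orchestra'] (min_width=9, slack=6)
Line 3: ['matrix'] (min_width=6, slack=9)
Line 4: ['butterfly', 'make'] (min_width=14, slack=1)
Line 5: ['diamond'] (min_width=7, slack=8)
Line 6: ['standard', 'silver'] (min_width=15, slack=0)
Line 7: ['house', 'network'] (min_width=13, slack=2)
Line 8: ['sound', 'quickly'] (min_width=13, slack=2)
Line 9: ['moon'] (min_width=4, slack=11)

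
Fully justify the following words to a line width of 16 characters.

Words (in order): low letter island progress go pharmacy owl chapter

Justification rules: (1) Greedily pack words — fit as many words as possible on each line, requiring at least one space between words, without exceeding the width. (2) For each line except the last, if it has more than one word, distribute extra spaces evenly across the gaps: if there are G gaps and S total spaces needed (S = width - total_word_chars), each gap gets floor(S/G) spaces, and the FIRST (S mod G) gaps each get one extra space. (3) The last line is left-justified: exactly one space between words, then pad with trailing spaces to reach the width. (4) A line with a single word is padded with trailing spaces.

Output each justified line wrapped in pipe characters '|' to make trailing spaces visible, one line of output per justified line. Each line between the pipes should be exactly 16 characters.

Line 1: ['low', 'letter'] (min_width=10, slack=6)
Line 2: ['island', 'progress'] (min_width=15, slack=1)
Line 3: ['go', 'pharmacy', 'owl'] (min_width=15, slack=1)
Line 4: ['chapter'] (min_width=7, slack=9)

Answer: |low       letter|
|island  progress|
|go  pharmacy owl|
|chapter         |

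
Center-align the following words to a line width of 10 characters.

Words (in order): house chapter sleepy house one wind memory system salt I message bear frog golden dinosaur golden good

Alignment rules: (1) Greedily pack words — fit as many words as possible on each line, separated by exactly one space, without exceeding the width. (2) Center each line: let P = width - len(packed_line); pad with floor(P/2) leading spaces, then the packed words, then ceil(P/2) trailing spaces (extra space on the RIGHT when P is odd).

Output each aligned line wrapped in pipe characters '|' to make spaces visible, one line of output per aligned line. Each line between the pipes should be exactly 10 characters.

Line 1: ['house'] (min_width=5, slack=5)
Line 2: ['chapter'] (min_width=7, slack=3)
Line 3: ['sleepy'] (min_width=6, slack=4)
Line 4: ['house', 'one'] (min_width=9, slack=1)
Line 5: ['wind'] (min_width=4, slack=6)
Line 6: ['memory'] (min_width=6, slack=4)
Line 7: ['system'] (min_width=6, slack=4)
Line 8: ['salt', 'I'] (min_width=6, slack=4)
Line 9: ['message'] (min_width=7, slack=3)
Line 10: ['bear', 'frog'] (min_width=9, slack=1)
Line 11: ['golden'] (min_width=6, slack=4)
Line 12: ['dinosaur'] (min_width=8, slack=2)
Line 13: ['golden'] (min_width=6, slack=4)
Line 14: ['good'] (min_width=4, slack=6)

Answer: |  house   |
| chapter  |
|  sleepy  |
|house one |
|   wind   |
|  memory  |
|  system  |
|  salt I  |
| message  |
|bear frog |
|  golden  |
| dinosaur |
|  golden  |
|   good   |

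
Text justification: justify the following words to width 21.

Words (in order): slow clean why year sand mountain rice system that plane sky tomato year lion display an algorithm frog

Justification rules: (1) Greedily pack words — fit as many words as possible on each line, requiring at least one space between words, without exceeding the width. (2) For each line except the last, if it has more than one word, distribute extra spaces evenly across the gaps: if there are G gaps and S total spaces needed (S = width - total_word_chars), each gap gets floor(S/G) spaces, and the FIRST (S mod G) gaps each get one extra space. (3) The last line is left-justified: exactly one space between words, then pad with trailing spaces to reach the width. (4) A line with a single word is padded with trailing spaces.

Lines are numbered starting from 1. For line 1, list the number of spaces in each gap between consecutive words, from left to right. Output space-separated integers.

Line 1: ['slow', 'clean', 'why', 'year'] (min_width=19, slack=2)
Line 2: ['sand', 'mountain', 'rice'] (min_width=18, slack=3)
Line 3: ['system', 'that', 'plane', 'sky'] (min_width=21, slack=0)
Line 4: ['tomato', 'year', 'lion'] (min_width=16, slack=5)
Line 5: ['display', 'an', 'algorithm'] (min_width=20, slack=1)
Line 6: ['frog'] (min_width=4, slack=17)

Answer: 2 2 1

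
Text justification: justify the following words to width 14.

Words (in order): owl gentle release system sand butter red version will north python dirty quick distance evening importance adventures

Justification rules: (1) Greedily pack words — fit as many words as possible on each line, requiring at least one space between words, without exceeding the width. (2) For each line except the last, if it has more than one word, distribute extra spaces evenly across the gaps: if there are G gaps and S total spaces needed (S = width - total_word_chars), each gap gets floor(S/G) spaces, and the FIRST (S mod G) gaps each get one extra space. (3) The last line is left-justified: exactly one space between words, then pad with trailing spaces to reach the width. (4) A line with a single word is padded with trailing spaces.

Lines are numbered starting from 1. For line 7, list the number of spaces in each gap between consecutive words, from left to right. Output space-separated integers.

Answer: 1

Derivation:
Line 1: ['owl', 'gentle'] (min_width=10, slack=4)
Line 2: ['release', 'system'] (min_width=14, slack=0)
Line 3: ['sand', 'butter'] (min_width=11, slack=3)
Line 4: ['red', 'version'] (min_width=11, slack=3)
Line 5: ['will', 'north'] (min_width=10, slack=4)
Line 6: ['python', 'dirty'] (min_width=12, slack=2)
Line 7: ['quick', 'distance'] (min_width=14, slack=0)
Line 8: ['evening'] (min_width=7, slack=7)
Line 9: ['importance'] (min_width=10, slack=4)
Line 10: ['adventures'] (min_width=10, slack=4)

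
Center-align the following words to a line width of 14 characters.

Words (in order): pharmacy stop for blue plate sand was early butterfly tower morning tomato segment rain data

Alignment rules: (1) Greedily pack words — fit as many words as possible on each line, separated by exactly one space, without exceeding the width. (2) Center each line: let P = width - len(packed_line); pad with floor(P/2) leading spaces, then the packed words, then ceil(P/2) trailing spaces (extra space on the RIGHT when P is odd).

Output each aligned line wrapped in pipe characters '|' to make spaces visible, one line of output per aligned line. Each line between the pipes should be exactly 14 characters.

Line 1: ['pharmacy', 'stop'] (min_width=13, slack=1)
Line 2: ['for', 'blue', 'plate'] (min_width=14, slack=0)
Line 3: ['sand', 'was', 'early'] (min_width=14, slack=0)
Line 4: ['butterfly'] (min_width=9, slack=5)
Line 5: ['tower', 'morning'] (min_width=13, slack=1)
Line 6: ['tomato', 'segment'] (min_width=14, slack=0)
Line 7: ['rain', 'data'] (min_width=9, slack=5)

Answer: |pharmacy stop |
|for blue plate|
|sand was early|
|  butterfly   |
|tower morning |
|tomato segment|
|  rain data   |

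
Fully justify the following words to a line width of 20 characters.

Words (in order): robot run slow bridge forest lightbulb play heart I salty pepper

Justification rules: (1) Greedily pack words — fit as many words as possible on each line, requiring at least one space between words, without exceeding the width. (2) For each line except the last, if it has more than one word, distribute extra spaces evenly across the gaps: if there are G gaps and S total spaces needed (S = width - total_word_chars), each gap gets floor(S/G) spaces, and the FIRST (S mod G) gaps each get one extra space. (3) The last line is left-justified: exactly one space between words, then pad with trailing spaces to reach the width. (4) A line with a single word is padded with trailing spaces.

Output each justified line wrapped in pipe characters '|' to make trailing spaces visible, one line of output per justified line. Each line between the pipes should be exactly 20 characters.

Answer: |robot    run    slow|
|bridge        forest|
|lightbulb play heart|
|I salty pepper      |

Derivation:
Line 1: ['robot', 'run', 'slow'] (min_width=14, slack=6)
Line 2: ['bridge', 'forest'] (min_width=13, slack=7)
Line 3: ['lightbulb', 'play', 'heart'] (min_width=20, slack=0)
Line 4: ['I', 'salty', 'pepper'] (min_width=14, slack=6)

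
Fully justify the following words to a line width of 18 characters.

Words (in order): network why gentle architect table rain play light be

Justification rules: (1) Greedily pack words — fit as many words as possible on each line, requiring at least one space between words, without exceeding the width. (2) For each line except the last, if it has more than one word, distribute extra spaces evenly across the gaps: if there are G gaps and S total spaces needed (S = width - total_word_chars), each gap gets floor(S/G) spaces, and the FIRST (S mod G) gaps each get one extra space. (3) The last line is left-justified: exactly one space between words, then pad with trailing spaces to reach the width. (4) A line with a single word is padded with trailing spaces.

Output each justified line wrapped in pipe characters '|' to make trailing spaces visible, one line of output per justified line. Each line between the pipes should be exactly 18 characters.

Line 1: ['network', 'why', 'gentle'] (min_width=18, slack=0)
Line 2: ['architect', 'table'] (min_width=15, slack=3)
Line 3: ['rain', 'play', 'light', 'be'] (min_width=18, slack=0)

Answer: |network why gentle|
|architect    table|
|rain play light be|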